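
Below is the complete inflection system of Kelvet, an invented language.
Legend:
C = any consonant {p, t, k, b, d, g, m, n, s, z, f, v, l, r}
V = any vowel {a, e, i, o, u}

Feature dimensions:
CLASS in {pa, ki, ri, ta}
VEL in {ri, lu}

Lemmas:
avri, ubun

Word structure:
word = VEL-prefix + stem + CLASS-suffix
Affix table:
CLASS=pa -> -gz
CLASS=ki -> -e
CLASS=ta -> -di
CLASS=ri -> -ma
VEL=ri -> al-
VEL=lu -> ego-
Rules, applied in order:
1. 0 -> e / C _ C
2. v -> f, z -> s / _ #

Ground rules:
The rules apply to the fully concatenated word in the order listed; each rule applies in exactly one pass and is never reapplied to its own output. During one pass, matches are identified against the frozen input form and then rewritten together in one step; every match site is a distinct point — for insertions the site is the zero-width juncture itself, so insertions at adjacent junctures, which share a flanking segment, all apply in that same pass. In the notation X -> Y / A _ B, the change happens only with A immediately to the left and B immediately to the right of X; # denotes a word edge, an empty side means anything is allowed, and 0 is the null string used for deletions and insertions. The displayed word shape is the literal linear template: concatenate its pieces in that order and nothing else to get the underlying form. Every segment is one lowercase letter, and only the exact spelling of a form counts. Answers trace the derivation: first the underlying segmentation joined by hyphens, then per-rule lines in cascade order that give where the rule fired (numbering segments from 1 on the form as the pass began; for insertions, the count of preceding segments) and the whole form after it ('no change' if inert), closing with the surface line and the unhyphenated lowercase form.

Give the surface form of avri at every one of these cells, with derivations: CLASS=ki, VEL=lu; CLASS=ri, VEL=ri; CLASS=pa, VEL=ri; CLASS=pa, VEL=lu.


cell CLASS=ki, VEL=lu:
underlying: ego-avri-e
1. 0 -> e / C _ C: inserts after position(s) 5: egoaverie
2. v -> f, z -> s / _ #: no change
surface: egoaverie

cell CLASS=ri, VEL=ri:
underlying: al-avri-ma
1. 0 -> e / C _ C: inserts after position(s) 4: alaverima
2. v -> f, z -> s / _ #: no change
surface: alaverima

cell CLASS=pa, VEL=ri:
underlying: al-avri-gz
1. 0 -> e / C _ C: inserts after position(s) 4, 7: alaverigez
2. v -> f, z -> s / _ #: fires at position(s) 10: alaveriges
surface: alaveriges

cell CLASS=pa, VEL=lu:
underlying: ego-avri-gz
1. 0 -> e / C _ C: inserts after position(s) 5, 8: egoaverigez
2. v -> f, z -> s / _ #: fires at position(s) 11: egoaveriges
surface: egoaveriges


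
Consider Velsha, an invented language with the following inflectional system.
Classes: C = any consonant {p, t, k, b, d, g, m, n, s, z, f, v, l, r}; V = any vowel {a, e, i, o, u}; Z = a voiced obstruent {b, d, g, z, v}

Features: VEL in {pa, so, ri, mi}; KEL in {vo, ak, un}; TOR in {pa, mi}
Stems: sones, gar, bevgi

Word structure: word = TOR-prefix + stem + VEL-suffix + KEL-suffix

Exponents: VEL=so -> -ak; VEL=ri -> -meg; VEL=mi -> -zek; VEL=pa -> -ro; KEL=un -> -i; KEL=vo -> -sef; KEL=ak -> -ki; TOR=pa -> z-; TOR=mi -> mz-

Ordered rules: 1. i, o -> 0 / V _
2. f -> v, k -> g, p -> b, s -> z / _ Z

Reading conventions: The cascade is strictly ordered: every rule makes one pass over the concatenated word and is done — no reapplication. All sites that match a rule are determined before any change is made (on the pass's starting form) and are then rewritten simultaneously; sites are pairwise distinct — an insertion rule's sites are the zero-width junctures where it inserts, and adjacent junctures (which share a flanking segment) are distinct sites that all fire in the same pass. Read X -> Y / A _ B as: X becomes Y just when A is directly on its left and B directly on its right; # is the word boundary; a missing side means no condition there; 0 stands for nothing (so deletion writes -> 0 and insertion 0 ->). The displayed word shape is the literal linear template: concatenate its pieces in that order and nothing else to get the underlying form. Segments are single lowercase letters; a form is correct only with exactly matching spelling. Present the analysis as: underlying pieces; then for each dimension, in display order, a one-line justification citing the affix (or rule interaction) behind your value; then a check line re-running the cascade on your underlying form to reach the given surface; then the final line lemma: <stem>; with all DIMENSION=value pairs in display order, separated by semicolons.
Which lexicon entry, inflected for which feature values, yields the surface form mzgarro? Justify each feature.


underlying: mz-gar-ro-i
VEL=pa - signalled by the affix -ro
KEL=un - signalled by the affix -i
TOR=mi - signalled by the affix mz-
check: mzgarroi -> mzgarro -> mzgarro
lemma: gar; VEL=pa; KEL=un; TOR=mi


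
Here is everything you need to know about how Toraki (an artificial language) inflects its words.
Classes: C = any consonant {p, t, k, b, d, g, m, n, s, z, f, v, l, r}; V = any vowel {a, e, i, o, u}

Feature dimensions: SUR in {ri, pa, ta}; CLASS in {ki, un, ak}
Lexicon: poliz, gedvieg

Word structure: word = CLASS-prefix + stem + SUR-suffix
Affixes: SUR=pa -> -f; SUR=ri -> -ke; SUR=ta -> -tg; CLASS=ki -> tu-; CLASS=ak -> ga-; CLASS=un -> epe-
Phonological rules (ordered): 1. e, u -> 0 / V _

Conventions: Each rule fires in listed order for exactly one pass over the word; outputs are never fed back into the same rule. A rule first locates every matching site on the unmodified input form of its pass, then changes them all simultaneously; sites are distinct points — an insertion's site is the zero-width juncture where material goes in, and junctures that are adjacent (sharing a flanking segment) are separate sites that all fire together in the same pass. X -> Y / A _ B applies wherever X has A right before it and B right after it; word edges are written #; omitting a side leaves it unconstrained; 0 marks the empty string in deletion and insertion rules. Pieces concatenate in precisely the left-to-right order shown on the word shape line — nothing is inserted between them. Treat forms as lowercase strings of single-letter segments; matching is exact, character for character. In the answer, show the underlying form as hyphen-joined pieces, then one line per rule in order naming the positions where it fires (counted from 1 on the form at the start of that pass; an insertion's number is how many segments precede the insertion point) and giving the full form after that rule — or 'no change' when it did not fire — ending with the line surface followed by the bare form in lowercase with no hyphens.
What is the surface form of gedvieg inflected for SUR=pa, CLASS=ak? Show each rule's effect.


underlying: ga-gedvieg-f
1. e, u -> 0 / V _: fires at position(s) 8: gagedvigf
surface: gagedvigf


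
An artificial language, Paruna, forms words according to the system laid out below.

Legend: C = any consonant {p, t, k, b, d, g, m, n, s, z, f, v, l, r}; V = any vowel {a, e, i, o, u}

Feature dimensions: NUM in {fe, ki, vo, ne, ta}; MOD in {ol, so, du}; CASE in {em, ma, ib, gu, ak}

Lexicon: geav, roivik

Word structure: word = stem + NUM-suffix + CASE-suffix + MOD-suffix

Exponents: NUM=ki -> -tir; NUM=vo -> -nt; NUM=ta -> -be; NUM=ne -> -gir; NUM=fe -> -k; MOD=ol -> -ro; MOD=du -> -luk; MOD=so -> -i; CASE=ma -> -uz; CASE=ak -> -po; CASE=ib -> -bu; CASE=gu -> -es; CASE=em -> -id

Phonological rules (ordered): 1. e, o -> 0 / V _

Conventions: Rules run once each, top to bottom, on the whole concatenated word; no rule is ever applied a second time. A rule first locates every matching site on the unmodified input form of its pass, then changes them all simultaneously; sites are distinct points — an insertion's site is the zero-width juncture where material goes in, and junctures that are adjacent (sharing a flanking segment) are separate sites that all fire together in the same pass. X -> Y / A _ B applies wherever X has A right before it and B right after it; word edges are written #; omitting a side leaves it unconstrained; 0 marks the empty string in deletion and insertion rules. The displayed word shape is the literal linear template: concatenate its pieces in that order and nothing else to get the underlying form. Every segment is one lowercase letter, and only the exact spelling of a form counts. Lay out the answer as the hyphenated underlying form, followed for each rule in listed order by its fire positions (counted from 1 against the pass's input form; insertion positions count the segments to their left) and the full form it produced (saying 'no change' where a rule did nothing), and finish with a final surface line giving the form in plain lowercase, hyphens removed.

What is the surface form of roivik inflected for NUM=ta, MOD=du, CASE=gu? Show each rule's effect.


underlying: roivik-be-es-luk
1. e, o -> 0 / V _: fires at position(s) 9: roivikbesluk
surface: roivikbesluk


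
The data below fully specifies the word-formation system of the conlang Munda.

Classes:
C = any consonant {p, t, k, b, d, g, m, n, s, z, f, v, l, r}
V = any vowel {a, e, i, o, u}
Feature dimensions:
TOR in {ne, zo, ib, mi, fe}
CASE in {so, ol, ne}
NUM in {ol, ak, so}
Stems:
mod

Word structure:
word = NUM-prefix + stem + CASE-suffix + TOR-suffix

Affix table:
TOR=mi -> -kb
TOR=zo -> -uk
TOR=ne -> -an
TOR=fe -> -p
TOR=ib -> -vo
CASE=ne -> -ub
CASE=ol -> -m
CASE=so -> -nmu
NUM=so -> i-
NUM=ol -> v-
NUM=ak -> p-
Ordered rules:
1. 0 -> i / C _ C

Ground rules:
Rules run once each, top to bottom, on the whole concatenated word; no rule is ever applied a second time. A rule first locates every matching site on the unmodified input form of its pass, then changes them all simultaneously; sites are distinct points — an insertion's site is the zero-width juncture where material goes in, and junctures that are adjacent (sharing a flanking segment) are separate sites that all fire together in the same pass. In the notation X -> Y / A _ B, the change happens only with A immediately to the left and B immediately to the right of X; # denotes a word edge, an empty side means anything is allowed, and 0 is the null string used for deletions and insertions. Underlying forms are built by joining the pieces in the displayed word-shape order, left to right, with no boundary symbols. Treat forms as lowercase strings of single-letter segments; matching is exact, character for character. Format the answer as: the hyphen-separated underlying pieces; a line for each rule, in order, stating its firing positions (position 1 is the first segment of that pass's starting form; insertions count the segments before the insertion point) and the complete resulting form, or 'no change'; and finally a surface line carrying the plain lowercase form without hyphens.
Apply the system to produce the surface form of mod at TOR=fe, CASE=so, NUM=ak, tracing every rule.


underlying: p-mod-nmu-p
1. 0 -> i / C _ C: inserts after position(s) 1, 4, 5: pimodinimup
surface: pimodinimup


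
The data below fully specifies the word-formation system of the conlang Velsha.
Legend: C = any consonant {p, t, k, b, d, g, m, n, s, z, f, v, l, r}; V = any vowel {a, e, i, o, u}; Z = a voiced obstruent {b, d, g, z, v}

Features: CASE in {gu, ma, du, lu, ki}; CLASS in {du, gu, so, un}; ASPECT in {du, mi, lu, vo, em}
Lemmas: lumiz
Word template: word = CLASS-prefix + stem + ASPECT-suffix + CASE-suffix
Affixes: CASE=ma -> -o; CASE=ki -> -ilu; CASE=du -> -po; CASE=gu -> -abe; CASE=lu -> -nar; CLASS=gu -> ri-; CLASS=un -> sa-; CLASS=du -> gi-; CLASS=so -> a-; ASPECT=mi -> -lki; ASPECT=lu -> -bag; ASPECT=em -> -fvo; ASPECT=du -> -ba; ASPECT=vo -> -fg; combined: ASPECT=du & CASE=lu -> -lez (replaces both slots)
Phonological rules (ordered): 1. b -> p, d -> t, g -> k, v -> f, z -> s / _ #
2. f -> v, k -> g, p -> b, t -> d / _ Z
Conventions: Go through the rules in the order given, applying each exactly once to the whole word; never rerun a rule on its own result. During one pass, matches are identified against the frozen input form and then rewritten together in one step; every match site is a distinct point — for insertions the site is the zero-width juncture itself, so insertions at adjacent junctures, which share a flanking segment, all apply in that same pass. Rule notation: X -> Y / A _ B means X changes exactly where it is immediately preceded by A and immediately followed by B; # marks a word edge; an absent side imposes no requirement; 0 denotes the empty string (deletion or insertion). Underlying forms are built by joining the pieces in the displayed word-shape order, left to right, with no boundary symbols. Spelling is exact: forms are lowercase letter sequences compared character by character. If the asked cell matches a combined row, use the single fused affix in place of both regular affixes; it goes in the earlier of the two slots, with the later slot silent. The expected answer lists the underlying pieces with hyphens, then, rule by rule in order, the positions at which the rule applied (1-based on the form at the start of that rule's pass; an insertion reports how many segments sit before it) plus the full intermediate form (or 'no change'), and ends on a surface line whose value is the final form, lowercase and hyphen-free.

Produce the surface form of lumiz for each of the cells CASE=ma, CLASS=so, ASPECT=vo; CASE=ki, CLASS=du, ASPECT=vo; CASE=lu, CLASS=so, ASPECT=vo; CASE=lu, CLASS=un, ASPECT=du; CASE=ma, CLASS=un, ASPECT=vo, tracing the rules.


cell CASE=ma, CLASS=so, ASPECT=vo:
underlying: a-lumiz-fg-o
1. b -> p, d -> t, g -> k, v -> f, z -> s / _ #: no change
2. f -> v, k -> g, p -> b, t -> d / _ Z: fires at position(s) 7: alumizvgo
surface: alumizvgo

cell CASE=ki, CLASS=du, ASPECT=vo:
underlying: gi-lumiz-fg-ilu
1. b -> p, d -> t, g -> k, v -> f, z -> s / _ #: no change
2. f -> v, k -> g, p -> b, t -> d / _ Z: fires at position(s) 8: gilumizvgilu
surface: gilumizvgilu

cell CASE=lu, CLASS=so, ASPECT=vo:
underlying: a-lumiz-fg-nar
1. b -> p, d -> t, g -> k, v -> f, z -> s / _ #: no change
2. f -> v, k -> g, p -> b, t -> d / _ Z: fires at position(s) 7: alumizvgnar
surface: alumizvgnar

cell CASE=lu, CLASS=un, ASPECT=du:
underlying: sa-lumiz-lez
1. b -> p, d -> t, g -> k, v -> f, z -> s / _ #: fires at position(s) 10: salumizles
2. f -> v, k -> g, p -> b, t -> d / _ Z: no change
surface: salumizles

cell CASE=ma, CLASS=un, ASPECT=vo:
underlying: sa-lumiz-fg-o
1. b -> p, d -> t, g -> k, v -> f, z -> s / _ #: no change
2. f -> v, k -> g, p -> b, t -> d / _ Z: fires at position(s) 8: salumizvgo
surface: salumizvgo


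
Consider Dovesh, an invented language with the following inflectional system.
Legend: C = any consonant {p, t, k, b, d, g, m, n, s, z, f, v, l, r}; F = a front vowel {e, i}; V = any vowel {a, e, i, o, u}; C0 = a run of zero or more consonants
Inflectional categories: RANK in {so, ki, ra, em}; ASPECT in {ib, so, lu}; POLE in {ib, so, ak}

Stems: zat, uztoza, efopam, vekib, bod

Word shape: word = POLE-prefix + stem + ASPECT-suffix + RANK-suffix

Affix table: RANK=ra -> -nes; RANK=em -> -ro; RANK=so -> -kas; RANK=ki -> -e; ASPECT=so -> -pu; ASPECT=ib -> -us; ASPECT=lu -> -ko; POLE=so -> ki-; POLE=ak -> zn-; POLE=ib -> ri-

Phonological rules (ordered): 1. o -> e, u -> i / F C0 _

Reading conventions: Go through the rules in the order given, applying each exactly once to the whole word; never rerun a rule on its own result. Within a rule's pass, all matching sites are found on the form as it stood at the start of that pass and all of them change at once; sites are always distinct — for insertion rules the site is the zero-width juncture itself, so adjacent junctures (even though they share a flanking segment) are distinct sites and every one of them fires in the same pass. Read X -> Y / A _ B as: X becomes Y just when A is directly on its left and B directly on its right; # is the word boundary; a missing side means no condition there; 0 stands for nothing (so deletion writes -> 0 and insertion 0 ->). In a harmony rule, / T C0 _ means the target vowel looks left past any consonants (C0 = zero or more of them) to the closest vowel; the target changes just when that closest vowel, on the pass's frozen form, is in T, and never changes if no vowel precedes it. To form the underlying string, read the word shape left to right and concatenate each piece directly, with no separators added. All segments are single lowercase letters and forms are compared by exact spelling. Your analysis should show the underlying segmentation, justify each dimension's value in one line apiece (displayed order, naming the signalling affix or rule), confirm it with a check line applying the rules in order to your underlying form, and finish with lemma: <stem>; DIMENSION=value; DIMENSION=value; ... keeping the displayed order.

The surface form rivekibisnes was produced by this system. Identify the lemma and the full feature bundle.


underlying: ri-vekib-us-nes
RANK=ra - signalled by the affix -nes
ASPECT=ib - signalled by the affix -us
POLE=ib - signalled by the affix ri-
check: rivekibusnes -> rivekibisnes
lemma: vekib; RANK=ra; ASPECT=ib; POLE=ib


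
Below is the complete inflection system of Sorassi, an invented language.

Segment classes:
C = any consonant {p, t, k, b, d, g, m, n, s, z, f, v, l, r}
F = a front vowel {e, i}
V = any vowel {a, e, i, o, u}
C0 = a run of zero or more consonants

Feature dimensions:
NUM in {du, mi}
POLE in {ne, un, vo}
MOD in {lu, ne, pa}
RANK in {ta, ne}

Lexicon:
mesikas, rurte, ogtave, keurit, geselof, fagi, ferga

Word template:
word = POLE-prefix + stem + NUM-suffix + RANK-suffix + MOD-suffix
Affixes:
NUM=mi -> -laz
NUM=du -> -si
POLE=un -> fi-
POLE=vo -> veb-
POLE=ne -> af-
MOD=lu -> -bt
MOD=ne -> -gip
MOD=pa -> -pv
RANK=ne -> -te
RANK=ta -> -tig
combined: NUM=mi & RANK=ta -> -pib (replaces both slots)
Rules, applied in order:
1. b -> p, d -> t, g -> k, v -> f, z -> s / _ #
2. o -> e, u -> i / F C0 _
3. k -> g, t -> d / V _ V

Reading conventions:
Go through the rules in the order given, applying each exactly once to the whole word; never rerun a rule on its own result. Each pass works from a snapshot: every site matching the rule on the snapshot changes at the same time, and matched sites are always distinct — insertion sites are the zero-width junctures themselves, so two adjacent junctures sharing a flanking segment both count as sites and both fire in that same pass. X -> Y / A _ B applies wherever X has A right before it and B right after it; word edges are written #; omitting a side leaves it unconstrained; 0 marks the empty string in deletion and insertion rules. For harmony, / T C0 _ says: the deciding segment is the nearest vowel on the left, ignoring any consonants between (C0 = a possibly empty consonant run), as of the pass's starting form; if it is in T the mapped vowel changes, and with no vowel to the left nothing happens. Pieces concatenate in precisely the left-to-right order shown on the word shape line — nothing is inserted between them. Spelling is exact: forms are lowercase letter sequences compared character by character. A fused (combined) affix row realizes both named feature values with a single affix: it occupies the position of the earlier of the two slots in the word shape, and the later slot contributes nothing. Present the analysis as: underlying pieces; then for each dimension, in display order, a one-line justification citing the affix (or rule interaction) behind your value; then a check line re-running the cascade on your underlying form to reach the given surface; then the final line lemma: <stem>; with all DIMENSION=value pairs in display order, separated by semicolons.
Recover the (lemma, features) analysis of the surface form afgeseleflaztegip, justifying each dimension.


underlying: af-geselof-laz-te-gip
NUM=mi - signalled by the affix -laz
POLE=ne - signalled by the affix af-
MOD=ne - signalled by the affix -gip
RANK=ne - signalled by the affix -te
check: afgeseloflaztegip -> afgeseloflaztegip -> afgeseleflaztegip -> afgeseleflaztegip
lemma: geselof; NUM=mi; POLE=ne; MOD=ne; RANK=ne


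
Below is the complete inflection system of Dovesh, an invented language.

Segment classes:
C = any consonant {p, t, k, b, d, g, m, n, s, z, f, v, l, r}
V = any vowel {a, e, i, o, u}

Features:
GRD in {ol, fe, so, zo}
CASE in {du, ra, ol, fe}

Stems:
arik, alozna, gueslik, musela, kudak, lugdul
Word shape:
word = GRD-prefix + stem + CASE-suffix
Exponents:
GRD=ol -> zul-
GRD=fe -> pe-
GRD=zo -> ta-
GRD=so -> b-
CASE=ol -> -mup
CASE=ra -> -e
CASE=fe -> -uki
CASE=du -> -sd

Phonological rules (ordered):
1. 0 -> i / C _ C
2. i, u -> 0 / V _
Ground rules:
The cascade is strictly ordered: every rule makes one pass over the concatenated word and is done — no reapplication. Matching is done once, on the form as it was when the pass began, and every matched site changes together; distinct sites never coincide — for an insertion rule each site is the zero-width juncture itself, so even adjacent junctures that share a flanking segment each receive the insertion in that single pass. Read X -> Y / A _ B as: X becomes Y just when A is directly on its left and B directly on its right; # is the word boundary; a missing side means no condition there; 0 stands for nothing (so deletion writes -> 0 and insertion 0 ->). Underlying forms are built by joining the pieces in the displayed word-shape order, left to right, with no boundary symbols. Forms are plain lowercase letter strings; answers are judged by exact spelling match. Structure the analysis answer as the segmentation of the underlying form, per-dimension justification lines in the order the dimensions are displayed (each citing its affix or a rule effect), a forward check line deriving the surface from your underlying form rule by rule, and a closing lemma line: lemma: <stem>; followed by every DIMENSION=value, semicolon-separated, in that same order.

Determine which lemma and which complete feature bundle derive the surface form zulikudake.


underlying: zul-kudak-e
GRD=ol - signalled by the affix zul-
CASE=ra - signalled by the affix -e
check: zulkudake -> zulikudake -> zulikudake
lemma: kudak; GRD=ol; CASE=ra


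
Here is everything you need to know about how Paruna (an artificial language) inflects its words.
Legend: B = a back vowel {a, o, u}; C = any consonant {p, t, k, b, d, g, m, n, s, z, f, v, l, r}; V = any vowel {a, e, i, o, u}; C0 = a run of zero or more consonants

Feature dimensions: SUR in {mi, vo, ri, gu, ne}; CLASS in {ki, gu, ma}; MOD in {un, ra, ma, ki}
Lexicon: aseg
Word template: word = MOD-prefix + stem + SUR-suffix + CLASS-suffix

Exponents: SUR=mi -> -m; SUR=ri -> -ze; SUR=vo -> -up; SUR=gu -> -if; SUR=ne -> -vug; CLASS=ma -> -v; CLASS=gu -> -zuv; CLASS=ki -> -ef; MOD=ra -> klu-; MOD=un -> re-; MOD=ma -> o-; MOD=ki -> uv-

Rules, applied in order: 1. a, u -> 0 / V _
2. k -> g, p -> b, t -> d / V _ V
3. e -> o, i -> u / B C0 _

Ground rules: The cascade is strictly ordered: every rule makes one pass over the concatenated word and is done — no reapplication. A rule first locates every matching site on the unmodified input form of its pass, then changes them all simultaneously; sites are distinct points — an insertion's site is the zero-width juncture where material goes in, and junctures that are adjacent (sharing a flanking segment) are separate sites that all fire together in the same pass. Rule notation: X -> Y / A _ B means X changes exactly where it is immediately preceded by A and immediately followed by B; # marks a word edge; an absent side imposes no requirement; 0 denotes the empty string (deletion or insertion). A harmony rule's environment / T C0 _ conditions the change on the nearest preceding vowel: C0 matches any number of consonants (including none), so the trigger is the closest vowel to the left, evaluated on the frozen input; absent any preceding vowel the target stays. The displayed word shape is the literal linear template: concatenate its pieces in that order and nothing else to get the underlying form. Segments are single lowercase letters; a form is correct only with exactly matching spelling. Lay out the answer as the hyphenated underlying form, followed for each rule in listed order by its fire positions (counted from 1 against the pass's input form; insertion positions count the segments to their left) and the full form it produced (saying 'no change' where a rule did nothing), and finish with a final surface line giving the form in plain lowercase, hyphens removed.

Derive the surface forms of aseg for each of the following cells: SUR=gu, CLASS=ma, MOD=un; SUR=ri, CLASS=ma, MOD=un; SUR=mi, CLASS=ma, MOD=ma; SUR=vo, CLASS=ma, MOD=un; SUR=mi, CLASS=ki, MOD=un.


cell SUR=gu, CLASS=ma, MOD=un:
underlying: re-aseg-if-v
1. a, u -> 0 / V _: fires at position(s) 3: resegifv
2. k -> g, p -> b, t -> d / V _ V: no change
3. e -> o, i -> u / B C0 _: no change
surface: resegifv

cell SUR=ri, CLASS=ma, MOD=un:
underlying: re-aseg-ze-v
1. a, u -> 0 / V _: fires at position(s) 3: resegzev
2. k -> g, p -> b, t -> d / V _ V: no change
3. e -> o, i -> u / B C0 _: no change
surface: resegzev

cell SUR=mi, CLASS=ma, MOD=ma:
underlying: o-aseg-m-v
1. a, u -> 0 / V _: fires at position(s) 2: osegmv
2. k -> g, p -> b, t -> d / V _ V: no change
3. e -> o, i -> u / B C0 _: fires at position(s) 3: osogmv
surface: osogmv

cell SUR=vo, CLASS=ma, MOD=un:
underlying: re-aseg-up-v
1. a, u -> 0 / V _: fires at position(s) 3: resegupv
2. k -> g, p -> b, t -> d / V _ V: no change
3. e -> o, i -> u / B C0 _: no change
surface: resegupv

cell SUR=mi, CLASS=ki, MOD=un:
underlying: re-aseg-m-ef
1. a, u -> 0 / V _: fires at position(s) 3: resegmef
2. k -> g, p -> b, t -> d / V _ V: no change
3. e -> o, i -> u / B C0 _: no change
surface: resegmef


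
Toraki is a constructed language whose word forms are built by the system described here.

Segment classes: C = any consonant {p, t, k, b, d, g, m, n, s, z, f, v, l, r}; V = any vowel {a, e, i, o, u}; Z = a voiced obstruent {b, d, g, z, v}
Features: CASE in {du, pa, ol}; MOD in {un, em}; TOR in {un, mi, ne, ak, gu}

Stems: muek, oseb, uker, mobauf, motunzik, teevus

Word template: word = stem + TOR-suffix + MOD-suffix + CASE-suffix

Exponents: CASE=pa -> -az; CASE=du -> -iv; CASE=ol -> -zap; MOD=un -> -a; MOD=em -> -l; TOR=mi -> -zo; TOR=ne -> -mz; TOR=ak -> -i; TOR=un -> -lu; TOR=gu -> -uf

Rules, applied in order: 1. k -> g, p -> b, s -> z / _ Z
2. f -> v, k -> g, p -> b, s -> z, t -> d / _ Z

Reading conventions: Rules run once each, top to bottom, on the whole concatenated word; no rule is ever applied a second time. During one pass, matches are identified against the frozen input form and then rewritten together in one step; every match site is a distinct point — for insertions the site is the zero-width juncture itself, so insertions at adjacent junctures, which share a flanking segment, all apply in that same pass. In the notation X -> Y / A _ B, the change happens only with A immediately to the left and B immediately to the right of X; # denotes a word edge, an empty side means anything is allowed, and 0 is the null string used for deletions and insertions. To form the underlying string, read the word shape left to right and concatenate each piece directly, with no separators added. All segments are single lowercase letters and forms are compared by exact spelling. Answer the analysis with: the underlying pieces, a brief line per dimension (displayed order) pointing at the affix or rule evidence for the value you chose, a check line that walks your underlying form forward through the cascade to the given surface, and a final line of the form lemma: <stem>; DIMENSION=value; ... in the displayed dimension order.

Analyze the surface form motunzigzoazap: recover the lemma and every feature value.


underlying: motunzik-zo-a-zap
CASE=ol - signalled by the affix -zap
MOD=un - signalled by the affix -a
TOR=mi - signalled by the affix -zo
check: motunzikzoazap -> motunzigzoazap -> motunzigzoazap
lemma: motunzik; CASE=ol; MOD=un; TOR=mi


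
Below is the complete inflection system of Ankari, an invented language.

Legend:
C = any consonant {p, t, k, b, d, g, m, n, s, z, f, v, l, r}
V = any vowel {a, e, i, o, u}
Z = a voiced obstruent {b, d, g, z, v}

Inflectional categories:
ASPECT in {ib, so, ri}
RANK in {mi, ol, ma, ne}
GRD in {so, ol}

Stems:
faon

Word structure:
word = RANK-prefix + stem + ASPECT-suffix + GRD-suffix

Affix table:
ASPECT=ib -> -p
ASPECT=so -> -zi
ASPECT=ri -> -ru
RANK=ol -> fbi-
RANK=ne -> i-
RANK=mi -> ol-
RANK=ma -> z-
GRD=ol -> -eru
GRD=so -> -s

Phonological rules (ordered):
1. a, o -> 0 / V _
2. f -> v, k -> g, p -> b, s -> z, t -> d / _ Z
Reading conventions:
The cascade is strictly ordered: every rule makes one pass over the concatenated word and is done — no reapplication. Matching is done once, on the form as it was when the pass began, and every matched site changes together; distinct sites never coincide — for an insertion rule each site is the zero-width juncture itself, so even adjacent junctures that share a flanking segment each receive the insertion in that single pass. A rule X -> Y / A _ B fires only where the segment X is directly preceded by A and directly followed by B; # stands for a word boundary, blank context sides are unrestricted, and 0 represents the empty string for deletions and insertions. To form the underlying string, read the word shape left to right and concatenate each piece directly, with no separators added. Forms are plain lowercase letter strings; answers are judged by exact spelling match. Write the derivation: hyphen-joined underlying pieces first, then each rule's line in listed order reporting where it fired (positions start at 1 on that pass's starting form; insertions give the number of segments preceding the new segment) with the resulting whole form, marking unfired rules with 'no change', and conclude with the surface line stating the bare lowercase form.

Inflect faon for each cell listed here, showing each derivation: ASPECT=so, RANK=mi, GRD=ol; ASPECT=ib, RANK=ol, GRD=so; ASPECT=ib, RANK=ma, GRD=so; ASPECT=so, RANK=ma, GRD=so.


cell ASPECT=so, RANK=mi, GRD=ol:
underlying: ol-faon-zi-eru
1. a, o -> 0 / V _: fires at position(s) 5: olfanzieru
2. f -> v, k -> g, p -> b, s -> z, t -> d / _ Z: no change
surface: olfanzieru

cell ASPECT=ib, RANK=ol, GRD=so:
underlying: fbi-faon-p-s
1. a, o -> 0 / V _: fires at position(s) 6: fbifanps
2. f -> v, k -> g, p -> b, s -> z, t -> d / _ Z: fires at position(s) 1: vbifanps
surface: vbifanps

cell ASPECT=ib, RANK=ma, GRD=so:
underlying: z-faon-p-s
1. a, o -> 0 / V _: fires at position(s) 4: zfanps
2. f -> v, k -> g, p -> b, s -> z, t -> d / _ Z: no change
surface: zfanps

cell ASPECT=so, RANK=ma, GRD=so:
underlying: z-faon-zi-s
1. a, o -> 0 / V _: fires at position(s) 4: zfanzis
2. f -> v, k -> g, p -> b, s -> z, t -> d / _ Z: no change
surface: zfanzis


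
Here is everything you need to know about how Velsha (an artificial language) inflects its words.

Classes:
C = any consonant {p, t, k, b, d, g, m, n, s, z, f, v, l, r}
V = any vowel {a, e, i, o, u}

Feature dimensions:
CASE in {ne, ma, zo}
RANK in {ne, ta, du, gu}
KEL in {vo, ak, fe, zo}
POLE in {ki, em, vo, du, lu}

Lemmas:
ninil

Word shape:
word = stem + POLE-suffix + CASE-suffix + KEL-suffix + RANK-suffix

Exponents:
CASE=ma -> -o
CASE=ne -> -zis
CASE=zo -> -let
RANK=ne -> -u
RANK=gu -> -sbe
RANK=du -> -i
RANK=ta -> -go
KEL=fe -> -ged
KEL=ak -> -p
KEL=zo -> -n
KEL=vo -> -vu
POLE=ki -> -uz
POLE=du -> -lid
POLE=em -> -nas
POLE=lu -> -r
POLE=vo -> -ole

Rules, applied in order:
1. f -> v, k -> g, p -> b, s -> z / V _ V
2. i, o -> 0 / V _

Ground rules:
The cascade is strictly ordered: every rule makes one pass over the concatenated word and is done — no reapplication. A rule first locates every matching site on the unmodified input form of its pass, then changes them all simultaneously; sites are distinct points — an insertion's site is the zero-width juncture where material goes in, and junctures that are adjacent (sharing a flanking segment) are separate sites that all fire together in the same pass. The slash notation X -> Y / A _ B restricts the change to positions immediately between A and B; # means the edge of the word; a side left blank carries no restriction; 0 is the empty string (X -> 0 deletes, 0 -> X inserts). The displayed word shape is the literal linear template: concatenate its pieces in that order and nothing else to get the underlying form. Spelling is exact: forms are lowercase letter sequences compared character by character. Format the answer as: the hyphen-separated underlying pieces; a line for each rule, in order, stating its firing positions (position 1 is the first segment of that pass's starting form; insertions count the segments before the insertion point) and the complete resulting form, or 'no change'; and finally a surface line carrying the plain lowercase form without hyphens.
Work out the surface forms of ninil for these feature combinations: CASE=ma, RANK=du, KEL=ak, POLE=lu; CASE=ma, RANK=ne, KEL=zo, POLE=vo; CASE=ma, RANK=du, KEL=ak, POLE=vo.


cell CASE=ma, RANK=du, KEL=ak, POLE=lu:
underlying: ninil-r-o-p-i
1. f -> v, k -> g, p -> b, s -> z / V _ V: fires at position(s) 8: ninilrobi
2. i, o -> 0 / V _: no change
surface: ninilrobi

cell CASE=ma, RANK=ne, KEL=zo, POLE=vo:
underlying: ninil-ole-o-n-u
1. f -> v, k -> g, p -> b, s -> z / V _ V: no change
2. i, o -> 0 / V _: fires at position(s) 9: ninilolenu
surface: ninilolenu

cell CASE=ma, RANK=du, KEL=ak, POLE=vo:
underlying: ninil-ole-o-p-i
1. f -> v, k -> g, p -> b, s -> z / V _ V: fires at position(s) 10: niniloleobi
2. i, o -> 0 / V _: fires at position(s) 9: ninilolebi
surface: ninilolebi


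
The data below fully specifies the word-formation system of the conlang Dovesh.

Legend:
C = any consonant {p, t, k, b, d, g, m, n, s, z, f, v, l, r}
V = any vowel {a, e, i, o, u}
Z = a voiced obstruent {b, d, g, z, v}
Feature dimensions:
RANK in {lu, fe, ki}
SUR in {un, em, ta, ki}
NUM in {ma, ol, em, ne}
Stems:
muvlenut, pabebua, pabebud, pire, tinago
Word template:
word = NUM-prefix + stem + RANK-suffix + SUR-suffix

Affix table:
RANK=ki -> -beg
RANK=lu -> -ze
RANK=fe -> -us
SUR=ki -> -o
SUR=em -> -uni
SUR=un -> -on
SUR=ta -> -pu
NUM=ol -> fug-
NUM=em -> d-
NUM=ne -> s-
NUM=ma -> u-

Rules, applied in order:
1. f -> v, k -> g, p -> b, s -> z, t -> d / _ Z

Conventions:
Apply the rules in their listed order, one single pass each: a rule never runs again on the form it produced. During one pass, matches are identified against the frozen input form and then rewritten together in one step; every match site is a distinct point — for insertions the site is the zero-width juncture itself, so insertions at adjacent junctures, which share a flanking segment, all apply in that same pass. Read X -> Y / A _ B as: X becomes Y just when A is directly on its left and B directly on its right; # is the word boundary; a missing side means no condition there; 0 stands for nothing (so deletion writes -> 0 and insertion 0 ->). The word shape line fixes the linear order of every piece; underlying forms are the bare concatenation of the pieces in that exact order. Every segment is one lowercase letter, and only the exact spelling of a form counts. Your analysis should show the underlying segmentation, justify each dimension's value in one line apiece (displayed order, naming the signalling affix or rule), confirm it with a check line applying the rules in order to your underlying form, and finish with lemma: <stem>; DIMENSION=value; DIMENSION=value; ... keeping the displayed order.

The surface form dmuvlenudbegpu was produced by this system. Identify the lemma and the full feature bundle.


underlying: d-muvlenut-beg-pu
RANK=ki - signalled by the affix -beg
SUR=ta - signalled by the affix -pu
NUM=em - signalled by the affix d-
check: dmuvlenutbegpu -> dmuvlenudbegpu
lemma: muvlenut; RANK=ki; SUR=ta; NUM=em


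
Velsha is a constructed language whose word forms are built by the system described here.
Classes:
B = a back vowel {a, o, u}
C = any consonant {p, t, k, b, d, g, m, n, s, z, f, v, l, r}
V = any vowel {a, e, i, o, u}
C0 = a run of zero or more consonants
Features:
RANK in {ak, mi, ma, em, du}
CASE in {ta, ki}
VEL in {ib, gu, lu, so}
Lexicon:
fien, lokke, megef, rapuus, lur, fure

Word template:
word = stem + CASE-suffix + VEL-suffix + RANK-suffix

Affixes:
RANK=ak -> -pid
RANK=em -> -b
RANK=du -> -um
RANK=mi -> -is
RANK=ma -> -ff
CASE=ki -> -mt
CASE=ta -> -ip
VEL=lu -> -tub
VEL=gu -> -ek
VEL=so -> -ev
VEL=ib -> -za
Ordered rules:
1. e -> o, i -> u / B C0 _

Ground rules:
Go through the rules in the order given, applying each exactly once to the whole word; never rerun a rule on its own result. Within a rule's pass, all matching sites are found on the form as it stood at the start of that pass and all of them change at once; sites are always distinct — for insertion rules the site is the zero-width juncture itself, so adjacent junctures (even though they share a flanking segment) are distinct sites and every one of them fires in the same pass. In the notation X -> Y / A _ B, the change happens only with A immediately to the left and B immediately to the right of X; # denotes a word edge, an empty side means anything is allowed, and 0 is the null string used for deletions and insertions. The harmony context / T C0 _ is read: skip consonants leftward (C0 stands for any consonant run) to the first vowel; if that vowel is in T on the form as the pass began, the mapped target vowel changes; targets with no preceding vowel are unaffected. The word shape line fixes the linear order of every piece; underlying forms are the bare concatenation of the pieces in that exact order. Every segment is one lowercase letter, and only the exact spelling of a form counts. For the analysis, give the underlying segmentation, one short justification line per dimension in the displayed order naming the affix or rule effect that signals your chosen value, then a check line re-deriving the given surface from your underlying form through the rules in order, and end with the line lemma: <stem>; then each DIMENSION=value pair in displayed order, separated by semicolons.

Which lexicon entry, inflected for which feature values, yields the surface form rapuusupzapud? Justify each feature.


underlying: rapuus-ip-za-pid
RANK=ak - signalled by the affix -pid
CASE=ta - signalled by the affix -ip
VEL=ib - signalled by the affix -za
check: rapuusipzapid -> rapuusupzapud
lemma: rapuus; RANK=ak; CASE=ta; VEL=ib


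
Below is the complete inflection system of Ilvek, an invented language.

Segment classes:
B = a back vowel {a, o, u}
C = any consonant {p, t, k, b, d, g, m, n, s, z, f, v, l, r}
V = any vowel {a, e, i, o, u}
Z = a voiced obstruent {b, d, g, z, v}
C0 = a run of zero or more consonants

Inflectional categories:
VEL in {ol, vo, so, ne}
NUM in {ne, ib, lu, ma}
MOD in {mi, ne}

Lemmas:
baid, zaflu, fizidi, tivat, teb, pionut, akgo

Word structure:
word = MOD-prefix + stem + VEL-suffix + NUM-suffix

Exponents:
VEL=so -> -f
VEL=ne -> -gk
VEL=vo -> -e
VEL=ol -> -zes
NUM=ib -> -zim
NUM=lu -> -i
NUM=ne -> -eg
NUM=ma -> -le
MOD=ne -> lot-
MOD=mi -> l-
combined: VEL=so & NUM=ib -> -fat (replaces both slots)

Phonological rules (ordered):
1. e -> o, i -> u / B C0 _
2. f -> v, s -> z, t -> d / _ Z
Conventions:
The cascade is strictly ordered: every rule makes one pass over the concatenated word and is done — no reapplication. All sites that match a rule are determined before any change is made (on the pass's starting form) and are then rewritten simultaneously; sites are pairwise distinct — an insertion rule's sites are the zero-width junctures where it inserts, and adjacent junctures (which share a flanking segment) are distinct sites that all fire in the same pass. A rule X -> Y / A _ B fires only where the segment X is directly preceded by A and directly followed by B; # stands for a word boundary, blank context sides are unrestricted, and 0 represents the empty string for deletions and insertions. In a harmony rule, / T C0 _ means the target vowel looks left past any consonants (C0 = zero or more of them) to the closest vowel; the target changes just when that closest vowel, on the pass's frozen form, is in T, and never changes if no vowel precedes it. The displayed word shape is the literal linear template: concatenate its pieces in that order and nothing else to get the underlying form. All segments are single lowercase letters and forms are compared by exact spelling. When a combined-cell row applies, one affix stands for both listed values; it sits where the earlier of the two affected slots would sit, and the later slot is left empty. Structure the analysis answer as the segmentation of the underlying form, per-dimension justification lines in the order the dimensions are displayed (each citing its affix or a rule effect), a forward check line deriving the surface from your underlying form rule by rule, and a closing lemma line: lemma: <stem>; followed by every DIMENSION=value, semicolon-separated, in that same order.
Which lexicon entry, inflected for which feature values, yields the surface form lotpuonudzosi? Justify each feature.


underlying: lot-pionut-zes-i
VEL=ol - signalled by the affix -zes
NUM=lu - signalled by the affix -i
MOD=ne - signalled by the affix lot-
check: lotpionutzesi -> lotpuonutzosi -> lotpuonudzosi
lemma: pionut; VEL=ol; NUM=lu; MOD=ne
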